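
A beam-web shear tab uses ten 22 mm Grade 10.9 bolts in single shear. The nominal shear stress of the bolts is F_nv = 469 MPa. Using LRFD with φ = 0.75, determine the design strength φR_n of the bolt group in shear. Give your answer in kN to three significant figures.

1340 kN

A_b = π × 22² / 4 = 380.1 mm².
R_n = F_nv · A_b · n · n_s = 469 × 380.1 × 10 × 1 / 1000 = 1783 kN.
Design strength φR_n = 0.75 × 1783 = 1340 kN.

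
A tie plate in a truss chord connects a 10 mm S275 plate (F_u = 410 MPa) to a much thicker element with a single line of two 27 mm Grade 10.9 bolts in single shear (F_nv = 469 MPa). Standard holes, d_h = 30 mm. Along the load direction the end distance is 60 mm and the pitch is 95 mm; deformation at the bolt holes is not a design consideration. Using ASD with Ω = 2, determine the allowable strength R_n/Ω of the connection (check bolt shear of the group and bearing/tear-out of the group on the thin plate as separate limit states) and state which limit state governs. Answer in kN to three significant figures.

269 kN (bolt shear governs)

Bolt shear: A_b = π·27²/4 = 572.6 mm²; R_n = 469 × 572.6 × 2 × 1 / 1000 = 537.1 kN → 537.1 / 2 = 269 kN.
Bearing (1.5 l_c t F_u ≤ 3.0 d t F_u): upper limit = 3.0·27·10·410 / 1000 = 332.1 kN.
  Edge l_c = 60 − 30/2 = 45 → r_n = 276.8 kN; interior l_c = 95 − 30 = 65 → r_n = 332.1 kN.
  R_n,bearing = 1·276.8 + 1·332.1 = 608.9 kN → 608.9 / 2 = 304 kN.
Bolt shear governs: 269 kN.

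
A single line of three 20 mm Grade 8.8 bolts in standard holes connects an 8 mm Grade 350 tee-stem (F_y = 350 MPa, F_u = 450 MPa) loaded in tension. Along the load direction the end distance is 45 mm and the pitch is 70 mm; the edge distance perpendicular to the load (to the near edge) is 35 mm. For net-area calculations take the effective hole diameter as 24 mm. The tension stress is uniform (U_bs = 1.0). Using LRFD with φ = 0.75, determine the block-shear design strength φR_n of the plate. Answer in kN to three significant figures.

265 kN

Shear plane L_v = 45 + 2·70 = 185 mm; A_gv = 185 × 8 = 1480 mm².
A_nv = (185 − 2.5·24) × 8 = 1000 mm².
A_nt = (35 − 0.5·24) × 8 = 184 mm².
0.6 F_u A_nv = 270 kN; 0.6 F_y A_gv = 310.8 kN → shear rupture governs the shear term.
R_n = 270 + 1.0 × 450 × 184 / 1000 = 352.8 kN.
Design strength φR_n = 0.75 × 352.8 = 265 kN.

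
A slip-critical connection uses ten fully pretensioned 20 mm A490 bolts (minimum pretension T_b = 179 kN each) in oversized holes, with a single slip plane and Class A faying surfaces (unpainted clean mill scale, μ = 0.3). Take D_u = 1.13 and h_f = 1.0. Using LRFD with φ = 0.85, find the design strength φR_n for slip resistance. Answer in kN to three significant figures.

516 kN

R_n = μ · D_u · h_f · T_b · n_s · n_b = 0.3 × 1.13 × 1.0 × 179 × 1 × 10 = 606.8 kN.
Design strength φR_n = 0.85 × 606.8 = 516 kN.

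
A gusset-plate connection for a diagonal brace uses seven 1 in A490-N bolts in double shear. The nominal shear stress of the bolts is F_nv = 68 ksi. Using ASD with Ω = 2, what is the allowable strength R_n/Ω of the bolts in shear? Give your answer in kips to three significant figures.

374 kips

A_b = π × 1² / 4 = 0.7854 in².
R_n = F_nv · A_b · n · n_s = 68 × 0.7854 × 7 × 2 = 747.7 kips.
Allowable strength R_n/Ω = 747.7 / 2 = 374 kips.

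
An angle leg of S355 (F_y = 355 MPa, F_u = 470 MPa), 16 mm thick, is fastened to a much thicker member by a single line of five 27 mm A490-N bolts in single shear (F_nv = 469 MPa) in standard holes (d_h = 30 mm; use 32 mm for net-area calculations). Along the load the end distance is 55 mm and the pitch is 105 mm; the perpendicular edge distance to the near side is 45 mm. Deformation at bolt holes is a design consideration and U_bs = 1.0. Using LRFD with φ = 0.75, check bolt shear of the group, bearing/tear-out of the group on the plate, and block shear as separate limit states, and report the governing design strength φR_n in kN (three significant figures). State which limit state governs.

Bolt shear: A_b = π·27²/4 = 572.6 mm²; R_n = 469 × 572.6 × 5 × 1 / 1000 = 1343 kN → 0.75 × 1343 = 1010 kN.
Bearing: edge l_c = 40, r_n = 361 kN; interior l_c = 75, r_n = 487.3 kN; R_n = 361 + 4·487.3 = 2310 kN → 1730 kN.
Block shear: A_gv = 7600, A_nv = 5296, A_nt = 464 mm²; R_n = min(0.6F_uA_nv, 0.6F_yA_gv) + U_bs·F_u·A_nt = 1712 kN → 1280 kN.
Bolt shear governs: 1010 kN.

1010 kN (bolt shear governs)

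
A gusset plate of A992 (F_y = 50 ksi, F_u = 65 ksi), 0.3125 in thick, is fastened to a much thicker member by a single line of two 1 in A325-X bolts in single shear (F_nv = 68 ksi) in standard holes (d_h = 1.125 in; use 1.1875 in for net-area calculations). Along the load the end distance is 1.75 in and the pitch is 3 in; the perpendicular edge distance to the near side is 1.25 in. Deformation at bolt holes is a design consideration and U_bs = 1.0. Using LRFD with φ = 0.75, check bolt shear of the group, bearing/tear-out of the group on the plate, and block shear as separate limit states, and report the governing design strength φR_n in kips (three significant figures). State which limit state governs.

37.1 kips (block shear governs)

Bolt shear: A_b = π·1²/4 = 0.7854 in²; R_n = 68 × 0.7854 × 2 × 1 = 106.8 kips → 0.75 × 106.8 = 80.1 kips.
Bearing: edge l_c = 1.188, r_n = 28.95 kips; interior l_c = 1.875, r_n = 45.7 kips; R_n = 28.95 + 1·45.7 = 74.65 kips → 56 kips.
Block shear: A_gv = 1.484, A_nv = 0.9277, A_nt = 0.2051 in²; R_n = min(0.6F_uA_nv, 0.6F_yA_gv) + U_bs·F_u·A_nt = 49.51 kips → 37.1 kips.
Block shear governs: 37.1 kips.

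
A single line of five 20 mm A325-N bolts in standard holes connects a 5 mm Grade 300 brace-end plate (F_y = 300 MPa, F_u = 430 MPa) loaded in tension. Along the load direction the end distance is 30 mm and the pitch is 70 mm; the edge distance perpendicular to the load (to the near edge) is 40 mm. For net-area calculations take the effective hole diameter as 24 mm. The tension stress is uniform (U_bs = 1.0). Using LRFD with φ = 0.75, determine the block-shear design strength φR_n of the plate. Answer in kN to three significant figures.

Shear plane L_v = 30 + 4·70 = 310 mm; A_gv = 310 × 5 = 1550 mm².
A_nv = (310 − 4.5·24) × 5 = 1010 mm².
A_nt = (40 − 0.5·24) × 5 = 140 mm².
0.6 F_u A_nv = 260.6 kN; 0.6 F_y A_gv = 279 kN → shear rupture governs the shear term.
R_n = 260.6 + 1.0 × 430 × 140 / 1000 = 320.8 kN.
Design strength φR_n = 0.75 × 320.8 = 241 kN.

241 kN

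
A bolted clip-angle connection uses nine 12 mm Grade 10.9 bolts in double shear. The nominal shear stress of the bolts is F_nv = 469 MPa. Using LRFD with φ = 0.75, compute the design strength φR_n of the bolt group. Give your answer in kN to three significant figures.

A_b = π × 12² / 4 = 113.1 mm².
R_n = F_nv · A_b · n · n_s = 469 × 113.1 × 9 × 2 / 1000 = 954.8 kN.
Design strength φR_n = 0.75 × 954.8 = 716 kN.

716 kN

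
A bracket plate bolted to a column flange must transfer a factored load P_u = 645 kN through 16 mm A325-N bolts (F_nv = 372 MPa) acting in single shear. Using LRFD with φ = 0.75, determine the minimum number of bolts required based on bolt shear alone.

12 bolts

A_b = π·16²/4 = 201.1 mm².
Per-bolt design strength φR_n = 0.75 × 372 × 201.1 × 1 / 1000 = 56.1 kN.
n ≥ 645 / 56.1 = 11.5 → use 12 bolts.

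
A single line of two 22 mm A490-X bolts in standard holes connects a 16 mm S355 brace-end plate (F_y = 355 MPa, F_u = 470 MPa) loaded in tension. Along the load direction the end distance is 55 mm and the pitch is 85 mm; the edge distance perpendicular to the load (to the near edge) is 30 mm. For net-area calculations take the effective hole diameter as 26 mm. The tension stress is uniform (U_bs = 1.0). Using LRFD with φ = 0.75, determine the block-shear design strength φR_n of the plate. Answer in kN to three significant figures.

Shear plane L_v = 55 + 1·85 = 140 mm; A_gv = 140 × 16 = 2240 mm².
A_nv = (140 − 1.5·26) × 16 = 1616 mm².
A_nt = (30 − 0.5·26) × 16 = 272 mm².
0.6 F_u A_nv = 455.7 kN; 0.6 F_y A_gv = 477.1 kN → shear rupture governs the shear term.
R_n = 455.7 + 1.0 × 470 × 272 / 1000 = 583.6 kN.
Design strength φR_n = 0.75 × 583.6 = 438 kN.

438 kN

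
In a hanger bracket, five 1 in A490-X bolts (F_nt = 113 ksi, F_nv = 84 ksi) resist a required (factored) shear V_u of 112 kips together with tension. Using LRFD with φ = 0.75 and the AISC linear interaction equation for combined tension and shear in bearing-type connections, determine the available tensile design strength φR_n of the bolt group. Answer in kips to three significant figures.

282 kips

A_b = π·1²/4 = 0.7854 in²; f_rv = 112 / (5 × 0.7854) = 28.52 ksi.
F'_nt = 1.3 F_nt − (F_nt / φF_nv) f_rv = 1.3·113 − (113/(0.75·84))·28.52 = 95.74 ksi, capped at F_nt → F'_nt = 95.74 ksi.
R_n = F'_nt · A_b · n = 95.74 × 0.7854 × 5 = 376 kips.
Design strength φR_n = 0.75 × 376 = 282 kips.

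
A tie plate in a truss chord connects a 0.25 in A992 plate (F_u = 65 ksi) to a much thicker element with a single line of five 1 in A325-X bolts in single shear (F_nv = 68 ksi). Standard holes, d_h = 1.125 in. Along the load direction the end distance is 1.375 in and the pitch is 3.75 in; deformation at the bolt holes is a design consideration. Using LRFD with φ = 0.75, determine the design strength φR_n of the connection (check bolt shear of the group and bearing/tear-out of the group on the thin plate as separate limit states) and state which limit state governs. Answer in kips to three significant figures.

129 kips (bearing governs)

Bolt shear: A_b = π·1²/4 = 0.7854 in²; R_n = 68 × 0.7854 × 5 × 1 = 267 kips → 0.75 × 267 = 200 kips.
Bearing (1.2 l_c t F_u ≤ 2.4 d t F_u): upper limit = 2.4·1·0.25·65 = 39 kips.
  Edge l_c = 1.375 − 1.125/2 = 0.8125 → r_n = 15.84 kips; interior l_c = 3.75 − 1.125 = 2.625 → r_n = 39 kips.
  R_n,bearing = 1·15.84 + 4·39 = 171.8 kips → 0.75 × 171.8 = 129 kips.
Bearing governs: 129 kips.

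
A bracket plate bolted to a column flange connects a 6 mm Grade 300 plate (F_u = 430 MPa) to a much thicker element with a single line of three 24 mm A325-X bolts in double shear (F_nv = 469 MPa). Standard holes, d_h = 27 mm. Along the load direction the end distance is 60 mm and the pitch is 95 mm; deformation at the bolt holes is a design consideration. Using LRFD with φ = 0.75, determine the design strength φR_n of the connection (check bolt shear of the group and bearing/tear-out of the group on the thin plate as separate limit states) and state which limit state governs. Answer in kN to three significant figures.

331 kN (bearing governs)

Bolt shear: A_b = π·24²/4 = 452.4 mm²; R_n = 469 × 452.4 × 3 × 2 / 1000 = 1273 kN → 0.75 × 1273 = 955 kN.
Bearing (1.2 l_c t F_u ≤ 2.4 d t F_u): upper limit = 2.4·24·6·430 / 1000 = 148.6 kN.
  Edge l_c = 60 − 27/2 = 46.5 → r_n = 144 kN; interior l_c = 95 − 27 = 68 → r_n = 148.6 kN.
  R_n,bearing = 1·144 + 2·148.6 = 441.2 kN → 0.75 × 441.2 = 331 kN.
Bearing governs: 331 kN.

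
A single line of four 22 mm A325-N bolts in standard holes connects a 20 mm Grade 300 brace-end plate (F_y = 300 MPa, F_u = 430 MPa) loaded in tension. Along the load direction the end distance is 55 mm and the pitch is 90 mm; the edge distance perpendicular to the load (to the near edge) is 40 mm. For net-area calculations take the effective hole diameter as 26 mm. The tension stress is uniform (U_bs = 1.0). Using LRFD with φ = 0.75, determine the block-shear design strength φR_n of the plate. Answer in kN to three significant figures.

Shear plane L_v = 55 + 3·90 = 325 mm; A_gv = 325 × 20 = 6500 mm².
A_nv = (325 − 3.5·26) × 20 = 4680 mm².
A_nt = (40 − 0.5·26) × 20 = 540 mm².
0.6 F_u A_nv = 1207 kN; 0.6 F_y A_gv = 1170 kN → shear yielding governs the shear term.
R_n = 1170 + 1.0 × 430 × 540 / 1000 = 1402 kN.
Design strength φR_n = 0.75 × 1402 = 1050 kN.

1050 kN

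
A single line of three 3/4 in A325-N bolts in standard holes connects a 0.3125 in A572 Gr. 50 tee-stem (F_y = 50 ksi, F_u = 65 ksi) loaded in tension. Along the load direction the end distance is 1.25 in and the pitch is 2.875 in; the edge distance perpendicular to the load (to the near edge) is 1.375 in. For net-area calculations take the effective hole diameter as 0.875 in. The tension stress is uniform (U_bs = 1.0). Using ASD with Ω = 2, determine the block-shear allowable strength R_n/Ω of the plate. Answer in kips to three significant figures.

Shear plane L_v = 1.25 + 2·2.875 = 7 in; A_gv = 7 × 0.3125 = 2.188 in².
A_nv = (7 − 2.5·0.875) × 0.3125 = 1.504 in².
A_nt = (1.375 − 0.5·0.875) × 0.3125 = 0.293 in².
0.6 F_u A_nv = 58.65 kips; 0.6 F_y A_gv = 65.62 kips → shear rupture governs the shear term.
R_n = 58.65 + 1.0 × 65 × 0.293 = 77.7 kips.
Allowable strength R_n/Ω = 77.7 / 2 = 38.8 kips.

38.8 kips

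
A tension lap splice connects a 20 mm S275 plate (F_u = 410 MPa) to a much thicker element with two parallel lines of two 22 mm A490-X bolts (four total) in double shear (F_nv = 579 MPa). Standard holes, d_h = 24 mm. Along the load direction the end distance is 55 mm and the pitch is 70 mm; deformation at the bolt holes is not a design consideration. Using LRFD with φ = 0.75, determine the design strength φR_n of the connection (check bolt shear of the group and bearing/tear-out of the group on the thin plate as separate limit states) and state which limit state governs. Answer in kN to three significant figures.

1320 kN (bolt shear governs)

Bolt shear: A_b = π·22²/4 = 380.1 mm²; R_n = 579 × 380.1 × 4 × 2 / 1000 = 1761 kN → 0.75 × 1761 = 1320 kN.
Bearing (1.5 l_c t F_u ≤ 3.0 d t F_u): upper limit = 3.0·22·20·410 / 1000 = 541.2 kN.
  Edge l_c = 55 − 24/2 = 43 → r_n = 528.9 kN; interior l_c = 70 − 24 = 46 → r_n = 541.2 kN.
  R_n,bearing = 2·528.9 + 2·541.2 = 2140 kN → 0.75 × 2140 = 1610 kN.
Bolt shear governs: 1320 kN.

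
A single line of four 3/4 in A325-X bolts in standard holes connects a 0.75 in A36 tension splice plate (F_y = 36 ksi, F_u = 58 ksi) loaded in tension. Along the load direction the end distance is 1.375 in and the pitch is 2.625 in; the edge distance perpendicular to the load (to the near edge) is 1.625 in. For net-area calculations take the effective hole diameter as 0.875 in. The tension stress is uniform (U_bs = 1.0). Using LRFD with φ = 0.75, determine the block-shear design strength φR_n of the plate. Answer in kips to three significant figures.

151 kips

Shear plane L_v = 1.375 + 3·2.625 = 9.25 in; A_gv = 9.25 × 0.75 = 6.938 in².
A_nv = (9.25 − 3.5·0.875) × 0.75 = 4.641 in².
A_nt = (1.625 − 0.5·0.875) × 0.75 = 0.8906 in².
0.6 F_u A_nv = 161.5 kips; 0.6 F_y A_gv = 149.8 kips → shear yielding governs the shear term.
R_n = 149.8 + 1.0 × 58 × 0.8906 = 201.5 kips.
Design strength φR_n = 0.75 × 201.5 = 151 kips.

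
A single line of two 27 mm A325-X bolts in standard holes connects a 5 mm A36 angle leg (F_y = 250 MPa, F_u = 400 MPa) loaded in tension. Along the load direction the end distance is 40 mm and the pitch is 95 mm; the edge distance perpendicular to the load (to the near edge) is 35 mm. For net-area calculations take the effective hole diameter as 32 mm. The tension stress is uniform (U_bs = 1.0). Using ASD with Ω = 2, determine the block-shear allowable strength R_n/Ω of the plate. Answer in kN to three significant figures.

69.6 kN

Shear plane L_v = 40 + 1·95 = 135 mm; A_gv = 135 × 5 = 675 mm².
A_nv = (135 − 1.5·32) × 5 = 435 mm².
A_nt = (35 − 0.5·32) × 5 = 95 mm².
0.6 F_u A_nv = 104.4 kN; 0.6 F_y A_gv = 101.2 kN → shear yielding governs the shear term.
R_n = 101.2 + 1.0 × 400 × 95 / 1000 = 139.2 kN.
Allowable strength R_n/Ω = 139.2 / 2 = 69.6 kN.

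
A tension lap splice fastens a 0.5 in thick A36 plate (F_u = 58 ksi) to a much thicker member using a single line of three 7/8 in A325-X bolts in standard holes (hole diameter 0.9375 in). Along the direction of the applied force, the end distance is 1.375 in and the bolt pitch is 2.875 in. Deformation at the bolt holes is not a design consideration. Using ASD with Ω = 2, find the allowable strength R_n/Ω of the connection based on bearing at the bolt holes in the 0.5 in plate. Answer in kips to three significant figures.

95.8 kips

Per bolt r_n = 1.5 l_c t F_u ≤ 3.0 d t F_u; upper limit = 3.0 × 0.875 × 0.5 × 58 = 76.12 kips.
Edge bolt: l_c = 1.375 − 0.9375/2 = 0.9062 in → 1.5 × 0.9062 × 0.5 × 58 = 39.42 → r_n = 39.42 kips.
Interior bolts: l_c = 2.875 − 0.9375 = 1.938 in → 1.5 × 1.938 × 0.5 × 58 = 84.28 → r_n = 76.12 kips.
R_n = 1 × 39.42 + 2 × 76.12 = 191.7 kips.
Allowable strength R_n/Ω = 191.7 / 2 = 95.8 kips.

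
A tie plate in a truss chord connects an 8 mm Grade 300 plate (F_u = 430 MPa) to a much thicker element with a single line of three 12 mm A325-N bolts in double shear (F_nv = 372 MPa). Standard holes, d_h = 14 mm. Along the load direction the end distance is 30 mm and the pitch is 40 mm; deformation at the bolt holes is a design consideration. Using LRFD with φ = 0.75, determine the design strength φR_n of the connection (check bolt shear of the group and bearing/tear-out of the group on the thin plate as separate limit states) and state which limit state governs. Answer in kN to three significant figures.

Bolt shear: A_b = π·12²/4 = 113.1 mm²; R_n = 372 × 113.1 × 3 × 2 / 1000 = 252.4 kN → 0.75 × 252.4 = 189 kN.
Bearing (1.2 l_c t F_u ≤ 2.4 d t F_u): upper limit = 2.4·12·8·430 / 1000 = 99.07 kN.
  Edge l_c = 30 − 14/2 = 23 → r_n = 94.94 kN; interior l_c = 40 − 14 = 26 → r_n = 99.07 kN.
  R_n,bearing = 1·94.94 + 2·99.07 = 293.1 kN → 0.75 × 293.1 = 220 kN.
Bolt shear governs: 189 kN.

189 kN (bolt shear governs)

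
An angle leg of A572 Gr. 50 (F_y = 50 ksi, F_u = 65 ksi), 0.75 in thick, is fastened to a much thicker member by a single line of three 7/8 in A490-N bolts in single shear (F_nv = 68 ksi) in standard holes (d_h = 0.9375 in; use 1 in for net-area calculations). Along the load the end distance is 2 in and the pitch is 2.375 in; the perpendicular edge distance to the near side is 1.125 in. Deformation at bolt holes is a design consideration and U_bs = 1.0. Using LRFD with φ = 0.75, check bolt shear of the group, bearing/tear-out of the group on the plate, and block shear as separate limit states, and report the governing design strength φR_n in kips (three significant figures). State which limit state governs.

92 kips (bolt shear governs)

Bolt shear: A_b = π·0.875²/4 = 0.6013 in²; R_n = 68 × 0.6013 × 3 × 1 = 122.7 kips → 0.75 × 122.7 = 92 kips.
Bearing: edge l_c = 1.531, r_n = 89.58 kips; interior l_c = 1.438, r_n = 84.09 kips; R_n = 89.58 + 2·84.09 = 257.8 kips → 193 kips.
Block shear: A_gv = 5.062, A_nv = 3.188, A_nt = 0.4688 in²; R_n = min(0.6F_uA_nv, 0.6F_yA_gv) + U_bs·F_u·A_nt = 154.8 kips → 116 kips.
Bolt shear governs: 92 kips.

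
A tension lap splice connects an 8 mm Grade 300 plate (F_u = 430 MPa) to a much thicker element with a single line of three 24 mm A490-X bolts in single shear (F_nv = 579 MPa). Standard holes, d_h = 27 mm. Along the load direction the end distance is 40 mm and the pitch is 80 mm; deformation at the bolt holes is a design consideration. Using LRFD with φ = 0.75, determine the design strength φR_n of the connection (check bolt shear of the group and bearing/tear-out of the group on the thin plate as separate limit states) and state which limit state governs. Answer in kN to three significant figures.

379 kN (bearing governs)

Bolt shear: A_b = π·24²/4 = 452.4 mm²; R_n = 579 × 452.4 × 3 × 1 / 1000 = 785.8 kN → 0.75 × 785.8 = 589 kN.
Bearing (1.2 l_c t F_u ≤ 2.4 d t F_u): upper limit = 2.4·24·8·430 / 1000 = 198.1 kN.
  Edge l_c = 40 − 27/2 = 26.5 → r_n = 109.4 kN; interior l_c = 80 − 27 = 53 → r_n = 198.1 kN.
  R_n,bearing = 1·109.4 + 2·198.1 = 505.7 kN → 0.75 × 505.7 = 379 kN.
Bearing governs: 379 kN.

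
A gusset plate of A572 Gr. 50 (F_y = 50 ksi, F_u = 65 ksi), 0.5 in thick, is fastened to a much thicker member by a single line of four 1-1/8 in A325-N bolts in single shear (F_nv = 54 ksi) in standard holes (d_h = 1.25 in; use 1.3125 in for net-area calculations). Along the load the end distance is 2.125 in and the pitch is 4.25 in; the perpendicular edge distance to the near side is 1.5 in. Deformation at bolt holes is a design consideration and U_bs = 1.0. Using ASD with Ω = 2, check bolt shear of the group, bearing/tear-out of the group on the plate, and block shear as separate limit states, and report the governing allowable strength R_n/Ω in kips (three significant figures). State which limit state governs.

107 kips (bolt shear governs)

Bolt shear: A_b = π·1.125²/4 = 0.994 in²; R_n = 54 × 0.994 × 4 × 1 = 214.7 kips → 214.7 / 2 = 107 kips.
Bearing: edge l_c = 1.5, r_n = 58.5 kips; interior l_c = 3, r_n = 87.75 kips; R_n = 58.5 + 3·87.75 = 321.7 kips → 161 kips.
Block shear: A_gv = 7.438, A_nv = 5.141, A_nt = 0.4219 in²; R_n = min(0.6F_uA_nv, 0.6F_yA_gv) + U_bs·F_u·A_nt = 227.9 kips → 114 kips.
Bolt shear governs: 107 kips.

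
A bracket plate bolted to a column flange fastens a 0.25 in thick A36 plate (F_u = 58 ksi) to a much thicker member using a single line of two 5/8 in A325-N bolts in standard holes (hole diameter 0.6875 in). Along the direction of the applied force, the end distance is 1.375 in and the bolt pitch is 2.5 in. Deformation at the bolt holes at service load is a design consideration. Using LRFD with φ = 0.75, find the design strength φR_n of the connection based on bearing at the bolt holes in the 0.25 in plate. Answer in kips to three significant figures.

29.8 kips

Per bolt r_n = 1.2 l_c t F_u ≤ 2.4 d t F_u; upper limit = 2.4 × 0.625 × 0.25 × 58 = 21.75 kips.
Edge bolt: l_c = 1.375 − 0.6875/2 = 1.031 in → 1.2 × 1.031 × 0.25 × 58 = 17.94 → r_n = 17.94 kips.
Interior bolts: l_c = 2.5 − 0.6875 = 1.812 in → 1.2 × 1.812 × 0.25 × 58 = 31.54 → r_n = 21.75 kips.
R_n = 1 × 17.94 + 1 × 21.75 = 39.69 kips.
Design strength φR_n = 0.75 × 39.69 = 29.8 kips.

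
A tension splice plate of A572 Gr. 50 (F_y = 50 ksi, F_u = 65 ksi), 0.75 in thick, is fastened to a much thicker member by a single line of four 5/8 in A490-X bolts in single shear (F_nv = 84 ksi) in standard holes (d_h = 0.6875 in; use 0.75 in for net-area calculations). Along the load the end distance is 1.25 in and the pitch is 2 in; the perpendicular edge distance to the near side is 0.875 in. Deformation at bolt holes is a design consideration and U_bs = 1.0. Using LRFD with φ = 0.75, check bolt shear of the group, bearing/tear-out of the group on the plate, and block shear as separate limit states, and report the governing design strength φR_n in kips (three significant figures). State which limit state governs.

77.3 kips (bolt shear governs)

Bolt shear: A_b = π·0.625²/4 = 0.3068 in²; R_n = 84 × 0.3068 × 4 × 1 = 103.1 kips → 0.75 × 103.1 = 77.3 kips.
Bearing: edge l_c = 0.9062, r_n = 53.02 kips; interior l_c = 1.312, r_n = 73.12 kips; R_n = 53.02 + 3·73.12 = 272.4 kips → 204 kips.
Block shear: A_gv = 5.438, A_nv = 3.469, A_nt = 0.375 in²; R_n = min(0.6F_uA_nv, 0.6F_yA_gv) + U_bs·F_u·A_nt = 159.7 kips → 120 kips.
Bolt shear governs: 77.3 kips.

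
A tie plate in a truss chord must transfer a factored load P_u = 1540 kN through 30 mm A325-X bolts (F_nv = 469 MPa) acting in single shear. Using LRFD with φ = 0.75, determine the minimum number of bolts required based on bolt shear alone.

7 bolts

A_b = π·30²/4 = 706.9 mm².
Per-bolt design strength φR_n = 0.75 × 469 × 706.9 × 1 / 1000 = 248.6 kN.
n ≥ 1540 / 248.6 = 6.194 → use 7 bolts.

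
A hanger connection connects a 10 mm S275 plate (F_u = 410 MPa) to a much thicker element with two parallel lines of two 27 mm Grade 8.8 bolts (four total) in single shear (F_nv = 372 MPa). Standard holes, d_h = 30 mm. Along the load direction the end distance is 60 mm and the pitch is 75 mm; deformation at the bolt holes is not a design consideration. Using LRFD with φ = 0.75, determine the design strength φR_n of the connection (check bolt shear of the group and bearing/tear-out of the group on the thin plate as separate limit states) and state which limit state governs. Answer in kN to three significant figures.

639 kN (bolt shear governs)

Bolt shear: A_b = π·27²/4 = 572.6 mm²; R_n = 372 × 572.6 × 4 × 1 / 1000 = 852 kN → 0.75 × 852 = 639 kN.
Bearing (1.5 l_c t F_u ≤ 3.0 d t F_u): upper limit = 3.0·27·10·410 / 1000 = 332.1 kN.
  Edge l_c = 60 − 30/2 = 45 → r_n = 276.8 kN; interior l_c = 75 − 30 = 45 → r_n = 276.8 kN.
  R_n,bearing = 2·276.8 + 2·276.8 = 1107 kN → 0.75 × 1107 = 830 kN.
Bolt shear governs: 639 kN.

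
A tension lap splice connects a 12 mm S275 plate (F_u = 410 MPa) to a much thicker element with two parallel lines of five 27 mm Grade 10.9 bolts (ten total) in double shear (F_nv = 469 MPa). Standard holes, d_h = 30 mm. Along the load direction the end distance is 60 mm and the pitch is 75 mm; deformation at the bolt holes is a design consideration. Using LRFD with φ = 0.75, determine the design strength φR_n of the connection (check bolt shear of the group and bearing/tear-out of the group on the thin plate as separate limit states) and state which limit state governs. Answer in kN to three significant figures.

Bolt shear: A_b = π·27²/4 = 572.6 mm²; R_n = 469 × 572.6 × 10 × 2 / 1000 = 5371 kN → 0.75 × 5371 = 4030 kN.
Bearing (1.2 l_c t F_u ≤ 2.4 d t F_u): upper limit = 2.4·27·12·410 / 1000 = 318.8 kN.
  Edge l_c = 60 − 30/2 = 45 → r_n = 265.7 kN; interior l_c = 75 − 30 = 45 → r_n = 265.7 kN.
  R_n,bearing = 2·265.7 + 8·265.7 = 2657 kN → 0.75 × 2657 = 1990 kN.
Bearing governs: 1990 kN.

1990 kN (bearing governs)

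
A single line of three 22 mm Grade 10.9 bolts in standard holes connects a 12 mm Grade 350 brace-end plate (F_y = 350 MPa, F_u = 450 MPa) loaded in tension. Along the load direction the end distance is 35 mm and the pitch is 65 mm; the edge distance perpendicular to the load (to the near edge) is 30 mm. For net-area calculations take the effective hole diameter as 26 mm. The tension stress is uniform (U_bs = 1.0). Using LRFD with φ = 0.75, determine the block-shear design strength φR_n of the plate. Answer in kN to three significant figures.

Shear plane L_v = 35 + 2·65 = 165 mm; A_gv = 165 × 12 = 1980 mm².
A_nv = (165 − 2.5·26) × 12 = 1200 mm².
A_nt = (30 − 0.5·26) × 12 = 204 mm².
0.6 F_u A_nv = 324 kN; 0.6 F_y A_gv = 415.8 kN → shear rupture governs the shear term.
R_n = 324 + 1.0 × 450 × 204 / 1000 = 415.8 kN.
Design strength φR_n = 0.75 × 415.8 = 312 kN.

312 kN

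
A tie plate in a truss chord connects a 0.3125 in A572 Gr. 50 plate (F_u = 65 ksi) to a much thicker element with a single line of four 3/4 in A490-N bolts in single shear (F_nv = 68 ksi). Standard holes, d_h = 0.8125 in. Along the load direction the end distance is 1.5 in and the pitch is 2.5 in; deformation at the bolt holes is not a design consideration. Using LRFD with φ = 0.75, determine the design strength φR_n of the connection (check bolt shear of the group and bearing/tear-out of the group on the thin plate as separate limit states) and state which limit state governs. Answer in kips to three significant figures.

Bolt shear: A_b = π·0.75²/4 = 0.4418 in²; R_n = 68 × 0.4418 × 4 × 1 = 120.2 kips → 0.75 × 120.2 = 90.1 kips.
Bearing (1.5 l_c t F_u ≤ 3.0 d t F_u): upper limit = 3.0·0.75·0.3125·65 = 45.7 kips.
  Edge l_c = 1.5 − 0.8125/2 = 1.094 → r_n = 33.33 kips; interior l_c = 2.5 − 0.8125 = 1.688 → r_n = 45.7 kips.
  R_n,bearing = 1·33.33 + 3·45.7 = 170.4 kips → 0.75 × 170.4 = 128 kips.
Bolt shear governs: 90.1 kips.

90.1 kips (bolt shear governs)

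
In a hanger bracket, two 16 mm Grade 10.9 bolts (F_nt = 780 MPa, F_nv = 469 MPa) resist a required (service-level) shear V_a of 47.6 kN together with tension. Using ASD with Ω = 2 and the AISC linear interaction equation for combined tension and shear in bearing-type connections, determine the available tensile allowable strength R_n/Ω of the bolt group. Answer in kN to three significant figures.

125 kN

A_b = π·16²/4 = 201.1 mm²; f_rv = 47.6 × 1000 / (2 × 201.1) = 118.4 MPa.
F'_nt = 1.3 F_nt − (Ω F_nt / F_nv) f_rv = 1.3·780 − (2·780/469)·118.4 = 620.3 MPa, capped at F_nt → F'_nt = 620.3 MPa.
R_n = F'_nt · A_b · n = 620.3 × 201.1 × 2 / 1000 = 249.4 kN.
Allowable strength R_n/Ω = 249.4 / 2 = 125 kN.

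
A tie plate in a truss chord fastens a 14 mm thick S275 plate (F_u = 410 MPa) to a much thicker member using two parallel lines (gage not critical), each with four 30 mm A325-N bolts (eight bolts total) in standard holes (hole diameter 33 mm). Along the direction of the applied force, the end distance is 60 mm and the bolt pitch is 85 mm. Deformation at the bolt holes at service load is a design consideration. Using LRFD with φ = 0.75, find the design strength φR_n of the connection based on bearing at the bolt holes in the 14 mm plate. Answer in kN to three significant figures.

Per bolt r_n = 1.2 l_c t F_u ≤ 2.4 d t F_u; upper limit = 2.4 × 30 × 14 × 410 / 1000 = 413.3 kN.
Edge bolt: l_c = 60 − 33/2 = 43.5 mm → 1.2 × 43.5 × 14 × 410 / 1000 = 299.6 → r_n = 299.6 kN.
Interior bolts: l_c = 85 − 33 = 52 mm → 1.2 × 52 × 14 × 410 / 1000 = 358.2 → r_n = 358.2 kN.
R_n = 2 × 299.6 + 6 × 358.2 = 2748 kN.
Design strength φR_n = 0.75 × 2748 = 2060 kN.

2060 kN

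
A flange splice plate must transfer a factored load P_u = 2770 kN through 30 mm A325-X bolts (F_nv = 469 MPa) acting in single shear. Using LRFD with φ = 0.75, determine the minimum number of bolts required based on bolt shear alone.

12 bolts

A_b = π·30²/4 = 706.9 mm².
Per-bolt design strength φR_n = 0.75 × 469 × 706.9 × 1 / 1000 = 248.6 kN.
n ≥ 2770 / 248.6 = 11.14 → use 12 bolts.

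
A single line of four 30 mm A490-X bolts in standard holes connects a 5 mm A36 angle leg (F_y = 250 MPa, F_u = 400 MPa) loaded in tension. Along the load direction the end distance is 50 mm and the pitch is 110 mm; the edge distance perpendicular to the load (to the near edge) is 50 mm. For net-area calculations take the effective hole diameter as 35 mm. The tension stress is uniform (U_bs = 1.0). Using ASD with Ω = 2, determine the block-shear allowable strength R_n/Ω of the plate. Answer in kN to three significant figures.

Shear plane L_v = 50 + 3·110 = 380 mm; A_gv = 380 × 5 = 1900 mm².
A_nv = (380 − 3.5·35) × 5 = 1288 mm².
A_nt = (50 − 0.5·35) × 5 = 162.5 mm².
0.6 F_u A_nv = 309 kN; 0.6 F_y A_gv = 285 kN → shear yielding governs the shear term.
R_n = 285 + 1.0 × 400 × 162.5 / 1000 = 350 kN.
Allowable strength R_n/Ω = 350 / 2 = 175 kN.

175 kN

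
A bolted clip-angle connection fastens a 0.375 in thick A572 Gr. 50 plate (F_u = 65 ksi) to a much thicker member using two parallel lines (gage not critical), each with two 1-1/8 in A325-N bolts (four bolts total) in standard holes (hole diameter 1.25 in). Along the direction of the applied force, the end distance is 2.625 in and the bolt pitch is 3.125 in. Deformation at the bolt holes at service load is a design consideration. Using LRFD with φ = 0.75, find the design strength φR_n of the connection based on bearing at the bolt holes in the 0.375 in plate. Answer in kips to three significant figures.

170 kips

Per bolt r_n = 1.2 l_c t F_u ≤ 2.4 d t F_u; upper limit = 2.4 × 1.125 × 0.375 × 65 = 65.81 kips.
Edge bolt: l_c = 2.625 − 1.25/2 = 2 in → 1.2 × 2 × 0.375 × 65 = 58.5 → r_n = 58.5 kips.
Interior bolts: l_c = 3.125 − 1.25 = 1.875 in → 1.2 × 1.875 × 0.375 × 65 = 54.84 → r_n = 54.84 kips.
R_n = 2 × 58.5 + 2 × 54.84 = 226.7 kips.
Design strength φR_n = 0.75 × 226.7 = 170 kips.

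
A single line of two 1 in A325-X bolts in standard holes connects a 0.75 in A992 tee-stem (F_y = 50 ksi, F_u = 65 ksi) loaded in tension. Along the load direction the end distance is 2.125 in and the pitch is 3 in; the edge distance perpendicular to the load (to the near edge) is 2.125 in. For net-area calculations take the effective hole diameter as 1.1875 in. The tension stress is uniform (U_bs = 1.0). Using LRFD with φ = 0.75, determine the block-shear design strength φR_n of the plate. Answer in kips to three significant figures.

129 kips

Shear plane L_v = 2.125 + 1·3 = 5.125 in; A_gv = 5.125 × 0.75 = 3.844 in².
A_nv = (5.125 − 1.5·1.1875) × 0.75 = 2.508 in².
A_nt = (2.125 − 0.5·1.1875) × 0.75 = 1.148 in².
0.6 F_u A_nv = 97.8 kips; 0.6 F_y A_gv = 115.3 kips → shear rupture governs the shear term.
R_n = 97.8 + 1.0 × 65 × 1.148 = 172.5 kips.
Design strength φR_n = 0.75 × 172.5 = 129 kips.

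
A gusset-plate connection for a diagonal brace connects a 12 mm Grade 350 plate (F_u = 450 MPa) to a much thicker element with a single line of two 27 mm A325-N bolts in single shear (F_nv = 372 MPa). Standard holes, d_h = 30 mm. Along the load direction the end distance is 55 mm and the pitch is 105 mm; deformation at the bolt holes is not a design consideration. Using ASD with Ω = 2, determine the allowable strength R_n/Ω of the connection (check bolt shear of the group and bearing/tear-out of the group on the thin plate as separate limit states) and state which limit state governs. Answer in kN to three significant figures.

213 kN (bolt shear governs)

Bolt shear: A_b = π·27²/4 = 572.6 mm²; R_n = 372 × 572.6 × 2 × 1 / 1000 = 426 kN → 426 / 2 = 213 kN.
Bearing (1.5 l_c t F_u ≤ 3.0 d t F_u): upper limit = 3.0·27·12·450 / 1000 = 437.4 kN.
  Edge l_c = 55 − 30/2 = 40 → r_n = 324 kN; interior l_c = 105 − 30 = 75 → r_n = 437.4 kN.
  R_n,bearing = 1·324 + 1·437.4 = 761.4 kN → 761.4 / 2 = 381 kN.
Bolt shear governs: 213 kN.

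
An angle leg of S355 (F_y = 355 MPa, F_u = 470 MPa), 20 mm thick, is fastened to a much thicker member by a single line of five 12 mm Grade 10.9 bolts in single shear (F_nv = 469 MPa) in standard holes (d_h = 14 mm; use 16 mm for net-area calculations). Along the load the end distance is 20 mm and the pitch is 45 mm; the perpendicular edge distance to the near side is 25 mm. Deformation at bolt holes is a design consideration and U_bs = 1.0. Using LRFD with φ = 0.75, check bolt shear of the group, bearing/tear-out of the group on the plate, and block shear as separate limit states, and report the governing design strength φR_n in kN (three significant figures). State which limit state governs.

Bolt shear: A_b = π·12²/4 = 113.1 mm²; R_n = 469 × 113.1 × 5 × 1 / 1000 = 265.2 kN → 0.75 × 265.2 = 199 kN.
Bearing: edge l_c = 13, r_n = 146.6 kN; interior l_c = 31, r_n = 270.7 kN; R_n = 146.6 + 4·270.7 = 1230 kN → 922 kN.
Block shear: A_gv = 4000, A_nv = 2560, A_nt = 340 mm²; R_n = min(0.6F_uA_nv, 0.6F_yA_gv) + U_bs·F_u·A_nt = 881.7 kN → 661 kN.
Bolt shear governs: 199 kN.

199 kN (bolt shear governs)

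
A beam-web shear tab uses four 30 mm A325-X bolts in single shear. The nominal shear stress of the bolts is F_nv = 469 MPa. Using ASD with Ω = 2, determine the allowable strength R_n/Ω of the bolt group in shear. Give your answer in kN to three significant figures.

663 kN

A_b = π × 30² / 4 = 706.9 mm².
R_n = F_nv · A_b · n · n_s = 469 × 706.9 × 4 × 1 / 1000 = 1326 kN.
Allowable strength R_n/Ω = 1326 / 2 = 663 kN.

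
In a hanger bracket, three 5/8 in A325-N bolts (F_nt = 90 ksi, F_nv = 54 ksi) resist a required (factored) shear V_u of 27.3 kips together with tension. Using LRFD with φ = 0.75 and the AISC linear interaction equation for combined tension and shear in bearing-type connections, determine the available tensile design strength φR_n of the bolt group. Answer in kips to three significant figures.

35.3 kips

A_b = π·0.625²/4 = 0.3068 in²; f_rv = 27.3 / (3 × 0.3068) = 29.66 ksi.
F'_nt = 1.3 F_nt − (F_nt / φF_nv) f_rv = 1.3·90 − (90/(0.75·54))·29.66 = 51.09 ksi, capped at F_nt → F'_nt = 51.09 ksi.
R_n = F'_nt · A_b · n = 51.09 × 0.3068 × 3 = 47.02 kips.
Design strength φR_n = 0.75 × 47.02 = 35.3 kips.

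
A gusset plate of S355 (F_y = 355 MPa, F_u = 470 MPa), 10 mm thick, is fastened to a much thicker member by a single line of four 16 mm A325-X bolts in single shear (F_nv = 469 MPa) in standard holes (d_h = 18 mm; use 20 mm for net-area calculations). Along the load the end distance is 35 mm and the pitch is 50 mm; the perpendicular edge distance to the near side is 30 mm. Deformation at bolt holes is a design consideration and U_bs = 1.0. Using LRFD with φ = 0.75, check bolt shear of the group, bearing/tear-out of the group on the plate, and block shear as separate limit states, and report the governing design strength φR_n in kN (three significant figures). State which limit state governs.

Bolt shear: A_b = π·16²/4 = 201.1 mm²; R_n = 469 × 201.1 × 4 × 1 / 1000 = 377.2 kN → 0.75 × 377.2 = 283 kN.
Bearing: edge l_c = 26, r_n = 146.6 kN; interior l_c = 32, r_n = 180.5 kN; R_n = 146.6 + 3·180.5 = 688.1 kN → 516 kN.
Block shear: A_gv = 1850, A_nv = 1150, A_nt = 200 mm²; R_n = min(0.6F_uA_nv, 0.6F_yA_gv) + U_bs·F_u·A_nt = 418.3 kN → 314 kN.
Bolt shear governs: 283 kN.

283 kN (bolt shear governs)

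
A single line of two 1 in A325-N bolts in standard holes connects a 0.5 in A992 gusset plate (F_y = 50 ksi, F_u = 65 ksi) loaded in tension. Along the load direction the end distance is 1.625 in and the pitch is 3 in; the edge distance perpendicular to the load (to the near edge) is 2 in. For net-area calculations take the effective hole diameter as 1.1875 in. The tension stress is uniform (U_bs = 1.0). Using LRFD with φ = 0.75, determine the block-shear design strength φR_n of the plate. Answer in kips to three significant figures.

Shear plane L_v = 1.625 + 1·3 = 4.625 in; A_gv = 4.625 × 0.5 = 2.312 in².
A_nv = (4.625 − 1.5·1.1875) × 0.5 = 1.422 in².
A_nt = (2 − 0.5·1.1875) × 0.5 = 0.7031 in².
0.6 F_u A_nv = 55.45 kips; 0.6 F_y A_gv = 69.38 kips → shear rupture governs the shear term.
R_n = 55.45 + 1.0 × 65 × 0.7031 = 101.2 kips.
Design strength φR_n = 0.75 × 101.2 = 75.9 kips.

75.9 kips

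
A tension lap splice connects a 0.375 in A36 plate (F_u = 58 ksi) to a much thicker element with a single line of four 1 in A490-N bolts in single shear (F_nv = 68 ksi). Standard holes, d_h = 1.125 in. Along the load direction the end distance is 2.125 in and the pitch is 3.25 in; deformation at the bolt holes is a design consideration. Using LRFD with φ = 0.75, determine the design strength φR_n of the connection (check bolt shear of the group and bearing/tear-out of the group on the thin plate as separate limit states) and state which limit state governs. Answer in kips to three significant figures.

148 kips (bearing governs)

Bolt shear: A_b = π·1²/4 = 0.7854 in²; R_n = 68 × 0.7854 × 4 × 1 = 213.6 kips → 0.75 × 213.6 = 160 kips.
Bearing (1.2 l_c t F_u ≤ 2.4 d t F_u): upper limit = 2.4·1·0.375·58 = 52.2 kips.
  Edge l_c = 2.125 − 1.125/2 = 1.562 → r_n = 40.78 kips; interior l_c = 3.25 − 1.125 = 2.125 → r_n = 52.2 kips.
  R_n,bearing = 1·40.78 + 3·52.2 = 197.4 kips → 0.75 × 197.4 = 148 kips.
Bearing governs: 148 kips.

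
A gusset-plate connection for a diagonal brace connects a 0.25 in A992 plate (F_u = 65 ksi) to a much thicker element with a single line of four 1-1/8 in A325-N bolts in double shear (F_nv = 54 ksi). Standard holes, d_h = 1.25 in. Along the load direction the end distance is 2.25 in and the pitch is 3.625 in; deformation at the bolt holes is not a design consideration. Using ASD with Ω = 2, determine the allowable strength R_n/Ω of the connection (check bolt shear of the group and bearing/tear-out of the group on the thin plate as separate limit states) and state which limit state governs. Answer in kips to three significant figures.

Bolt shear: A_b = π·1.125²/4 = 0.994 in²; R_n = 54 × 0.994 × 4 × 2 = 429.4 kips → 429.4 / 2 = 215 kips.
Bearing (1.5 l_c t F_u ≤ 3.0 d t F_u): upper limit = 3.0·1.125·0.25·65 = 54.84 kips.
  Edge l_c = 2.25 − 1.25/2 = 1.625 → r_n = 39.61 kips; interior l_c = 3.625 − 1.25 = 2.375 → r_n = 54.84 kips.
  R_n,bearing = 1·39.61 + 3·54.84 = 204.1 kips → 204.1 / 2 = 102 kips.
Bearing governs: 102 kips.

102 kips (bearing governs)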